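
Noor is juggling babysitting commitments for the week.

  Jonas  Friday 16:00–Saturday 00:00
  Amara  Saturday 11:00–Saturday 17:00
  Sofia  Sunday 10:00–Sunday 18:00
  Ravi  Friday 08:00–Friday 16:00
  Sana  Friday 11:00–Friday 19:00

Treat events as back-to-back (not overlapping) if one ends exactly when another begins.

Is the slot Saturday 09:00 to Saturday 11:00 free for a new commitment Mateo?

Ravi: ends Friday 16:00 at or before Mateo starts Saturday 09:00 → clear.
Sana: ends Friday 19:00 at or before Mateo starts Saturday 09:00 → clear.
Jonas: ends Saturday 00:00 at or before Mateo starts Saturday 09:00 → clear.
Amara: starts Saturday 11:00 at or after Mateo ends Saturday 11:00 → clear.
Sofia: starts Sunday 10:00 at or after Mateo ends Saturday 11:00 → clear.

Yes — the slot is free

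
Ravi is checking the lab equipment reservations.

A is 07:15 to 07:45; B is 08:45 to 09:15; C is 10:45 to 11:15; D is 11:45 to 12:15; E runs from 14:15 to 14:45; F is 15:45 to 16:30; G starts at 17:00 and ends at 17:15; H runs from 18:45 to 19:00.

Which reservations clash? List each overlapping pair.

no conflicts

Check each pair: they overlap iff neither finishes before the other starts.
Sorted by start: A, B, C, D, E, F, G, H.
B starts after A ends; A is clear from here.
C starts after B ends; B is clear from here.
D starts after C ends; C is clear from here.
E starts after D ends; D is clear from here.
F starts after E ends; E is clear from here.
G starts after F ends; F is clear from here.
H starts after G ends.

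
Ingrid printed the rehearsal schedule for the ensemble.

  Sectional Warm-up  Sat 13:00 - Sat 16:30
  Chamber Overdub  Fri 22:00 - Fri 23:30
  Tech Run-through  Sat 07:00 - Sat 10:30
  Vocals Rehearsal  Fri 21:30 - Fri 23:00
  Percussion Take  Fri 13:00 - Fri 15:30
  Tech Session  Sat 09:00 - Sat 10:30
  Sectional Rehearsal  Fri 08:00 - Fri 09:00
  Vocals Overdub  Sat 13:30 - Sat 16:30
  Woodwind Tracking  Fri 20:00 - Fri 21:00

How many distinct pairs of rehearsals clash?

Two intervals overlap when each starts before the other ends.
Sorted by start: Sectional Rehearsal, Percussion Take, Woodwind Tracking, Vocals Rehearsal, Chamber Overdub, Tech Run-through, Tech Session, Sectional Warm-up, Vocals Overdub.
Percussion Take starts after Sectional Rehearsal ends, so nothing later overlaps Sectional Rehearsal either.
Woodwind Tracking starts after Percussion Take ends, so nothing later overlaps Percussion Take either.
Vocals Rehearsal starts after Woodwind Tracking ends, so nothing later overlaps Woodwind Tracking either.
Chamber Overdub starts before Vocals Rehearsal ends → Vocals Rehearsal and Chamber Overdub overlap.
Tech Run-through starts after Vocals Rehearsal ends, so nothing later overlaps Vocals Rehearsal either.
Tech Run-through starts after Chamber Overdub ends, so nothing later overlaps Chamber Overdub either.
Tech Session starts before Tech Run-through ends → Tech Run-through and Tech Session overlap.
Sectional Warm-up starts after Tech Run-through ends, so nothing later overlaps Tech Run-through either.
Sectional Warm-up starts after Tech Session ends, so nothing later overlaps Tech Session either.
Vocals Overdub starts before Sectional Warm-up ends → Sectional Warm-up and Vocals Overdub overlap.
Overlapping pairs: Chamber Overdub & Vocals Rehearsal, Sectional Warm-up & Vocals Overdub, Tech Run-through & Tech Session — 3 in total.

3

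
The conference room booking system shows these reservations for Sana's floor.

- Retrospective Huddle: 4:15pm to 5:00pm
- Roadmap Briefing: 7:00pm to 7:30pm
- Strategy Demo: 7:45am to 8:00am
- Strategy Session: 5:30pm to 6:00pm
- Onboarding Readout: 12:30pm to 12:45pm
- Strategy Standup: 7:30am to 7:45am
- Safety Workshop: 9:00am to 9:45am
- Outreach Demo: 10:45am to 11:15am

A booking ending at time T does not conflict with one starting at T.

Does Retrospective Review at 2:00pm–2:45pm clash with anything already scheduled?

No — it doesn't clash with anything

Strategy Standup: ends 7:45am at or before Retrospective Review starts 2:00pm → clear.
Strategy Demo: ends 8:00am at or before Retrospective Review starts 2:00pm → clear.
Safety Workshop: ends 9:45am at or before Retrospective Review starts 2:00pm → clear.
Outreach Demo: ends 11:15am at or before Retrospective Review starts 2:00pm → clear.
Onboarding Readout: ends 12:45pm at or before Retrospective Review starts 2:00pm → clear.
Retrospective Huddle: starts 4:15pm at or after Retrospective Review ends 2:45pm → clear.
Strategy Session: starts 5:30pm at or after Retrospective Review ends 2:45pm → clear.
Roadmap Briefing: starts 7:00pm at or after Retrospective Review ends 2:45pm → clear.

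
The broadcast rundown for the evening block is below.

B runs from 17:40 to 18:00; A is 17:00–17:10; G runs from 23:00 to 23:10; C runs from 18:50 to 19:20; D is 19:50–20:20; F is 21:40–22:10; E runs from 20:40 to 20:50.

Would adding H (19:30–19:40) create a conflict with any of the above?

No — it doesn't clash with anything

A: ends 17:10 at or before H starts 19:30 → clear.
B: ends 18:00 at or before H starts 19:30 → clear.
C: ends 19:20 at or before H starts 19:30 → clear.
D: starts 19:50 at or after H ends 19:40 → clear.
E: starts 20:40 at or after H ends 19:40 → clear.
F: starts 21:40 at or after H ends 19:40 → clear.
G: starts 23:00 at or after H ends 19:40 → clear.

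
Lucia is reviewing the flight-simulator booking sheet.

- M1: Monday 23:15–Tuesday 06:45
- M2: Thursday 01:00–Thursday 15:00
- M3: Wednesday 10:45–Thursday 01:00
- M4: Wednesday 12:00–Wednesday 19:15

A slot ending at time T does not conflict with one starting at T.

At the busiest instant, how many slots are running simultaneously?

2

Sort all start/end points and keep a running count:
Monday 23:15 start M1 → 1
Tuesday 06:45 end M1 → 0
Wednesday 10:45 start M3 → 1
Wednesday 12:00 start M4 → 2
Wednesday 19:15 end M4 → 1
Thursday 01:00 end M3 → 0
Thursday 01:00 start M2 → 1
Thursday 15:00 end M2 → 0
Peak is 2, at Wednesday 12:00 (M3, M4).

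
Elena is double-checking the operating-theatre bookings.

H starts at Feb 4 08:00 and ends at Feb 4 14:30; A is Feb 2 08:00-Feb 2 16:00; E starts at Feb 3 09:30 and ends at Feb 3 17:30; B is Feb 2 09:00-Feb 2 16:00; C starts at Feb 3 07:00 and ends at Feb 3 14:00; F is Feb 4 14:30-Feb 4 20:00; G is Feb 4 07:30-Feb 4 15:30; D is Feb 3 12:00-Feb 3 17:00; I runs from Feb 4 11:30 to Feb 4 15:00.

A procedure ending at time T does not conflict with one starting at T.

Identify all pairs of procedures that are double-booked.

Sorted by start: A, B, C, E, D, G, H, I, F.
B starts before A ends → A and B overlap.
C starts after A ends, so A has no further overlaps.
C starts after B ends, so B has no further overlaps.
E starts before C ends → C and E overlap.
D starts before C ends → C and D overlap.
G starts after C ends, so C has no further overlaps.
D starts before E ends → E and D overlap.
G starts after E ends, so E has no further overlaps.
G starts after D ends, so D has no further overlaps.
H starts before G ends → G and H overlap.
I starts before G ends → G and I overlap.
F starts before G ends → G and F overlap.
I starts before H ends → H and I overlap.
F starts exactly when H ends (back-to-back, no overlap).
F starts before I ends → I and F overlap.

A & B, C & D, C & E, D & E, F & G, F & I, G & H, G & I, H & I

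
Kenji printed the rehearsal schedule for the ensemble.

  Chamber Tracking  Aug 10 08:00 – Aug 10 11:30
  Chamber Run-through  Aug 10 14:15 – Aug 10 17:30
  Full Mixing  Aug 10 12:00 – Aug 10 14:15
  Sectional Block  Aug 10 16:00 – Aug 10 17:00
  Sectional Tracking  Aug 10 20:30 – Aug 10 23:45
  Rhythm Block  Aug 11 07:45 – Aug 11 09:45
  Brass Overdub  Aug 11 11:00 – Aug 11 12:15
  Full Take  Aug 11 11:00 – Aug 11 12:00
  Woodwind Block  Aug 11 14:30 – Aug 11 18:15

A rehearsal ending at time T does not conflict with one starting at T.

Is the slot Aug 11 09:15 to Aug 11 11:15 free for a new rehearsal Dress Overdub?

Chamber Tracking: ends Aug 10 11:30 at or before Dress Overdub starts Aug 11 09:15 → clear.
Full Mixing: ends Aug 10 14:15 at or before Dress Overdub starts Aug 11 09:15 → clear.
Chamber Run-through: ends Aug 10 17:30 at or before Dress Overdub starts Aug 11 09:15 → clear.
Sectional Block: ends Aug 10 17:00 at or before Dress Overdub starts Aug 11 09:15 → clear.
Sectional Tracking: ends Aug 10 23:45 at or before Dress Overdub starts Aug 11 09:15 → clear.
Rhythm Block: starts Aug 11 07:45 before Dress Overdub ends Aug 11 11:15, and ends Aug 11 09:45 after Dress Overdub starts Aug 11 09:15 → overlap.
Brass Overdub: starts Aug 11 11:00 before Dress Overdub ends Aug 11 11:15, and ends Aug 11 12:15 after Dress Overdub starts Aug 11 09:15 → overlap.
Full Take: starts Aug 11 11:00 before Dress Overdub ends Aug 11 11:15, and ends Aug 11 12:00 after Dress Overdub starts Aug 11 09:15 → overlap.
Woodwind Block: starts Aug 11 14:30 at or after Dress Overdub ends Aug 11 11:15 → clear.
Dress Overdub overlaps Rhythm Block, Brass Overdub, Full Take.

No — it overlaps Brass Overdub, Full Take, Rhythm Block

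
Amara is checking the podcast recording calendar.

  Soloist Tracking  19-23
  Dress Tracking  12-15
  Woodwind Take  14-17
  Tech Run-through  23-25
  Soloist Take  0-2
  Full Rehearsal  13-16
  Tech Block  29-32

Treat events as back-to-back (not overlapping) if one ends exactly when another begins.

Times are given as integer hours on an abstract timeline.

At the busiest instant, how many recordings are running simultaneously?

3

Walk through starts and ends in time order (an end at T is processed before a start at T):
0 start Soloist Take → 1
2 end Soloist Take → 0
12 start Dress Tracking → 1
13 start Full Rehearsal → 2
14 start Woodwind Take → 3
15 end Dress Tracking → 2
16 end Full Rehearsal → 1
17 end Woodwind Take → 0
19 start Soloist Tracking → 1
23 end Soloist Tracking → 0
23 start Tech Run-through → 1
25 end Tech Run-through → 0
29 start Tech Block → 1
32 end Tech Block → 0
Peak is 3, at 14 (Dress Tracking, Full Rehearsal, Woodwind Take).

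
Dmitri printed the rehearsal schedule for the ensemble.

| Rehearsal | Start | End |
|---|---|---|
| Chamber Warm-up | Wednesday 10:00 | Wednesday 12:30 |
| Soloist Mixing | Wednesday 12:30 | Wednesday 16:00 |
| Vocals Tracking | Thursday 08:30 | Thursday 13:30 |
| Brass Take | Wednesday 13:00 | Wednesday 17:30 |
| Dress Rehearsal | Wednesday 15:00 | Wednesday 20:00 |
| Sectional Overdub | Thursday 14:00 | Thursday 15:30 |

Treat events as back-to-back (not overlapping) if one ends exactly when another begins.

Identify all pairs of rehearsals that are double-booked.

Check each pair: they overlap iff neither finishes before the other starts.
Sorted by start: Chamber Warm-up, Soloist Mixing, Brass Take, Dress Rehearsal, Vocals Tracking, Sectional Overdub.
Soloist Mixing starts exactly when Chamber Warm-up ends (back-to-back, no overlap); Chamber Warm-up is clear from here.
Brass Take starts before Soloist Mixing ends → Soloist Mixing and Brass Take overlap.
Dress Rehearsal starts before Soloist Mixing ends → Soloist Mixing and Dress Rehearsal overlap.
Vocals Tracking starts after Soloist Mixing ends; Soloist Mixing is clear from here.
Dress Rehearsal starts before Brass Take ends → Brass Take and Dress Rehearsal overlap.
Vocals Tracking starts after Brass Take ends; Brass Take is clear from here.
Vocals Tracking starts after Dress Rehearsal ends; Dress Rehearsal is clear from here.
Sectional Overdub starts after Vocals Tracking ends.

Brass Take & Dress Rehearsal, Brass Take & Soloist Mixing, Dress Rehearsal & Soloist Mixing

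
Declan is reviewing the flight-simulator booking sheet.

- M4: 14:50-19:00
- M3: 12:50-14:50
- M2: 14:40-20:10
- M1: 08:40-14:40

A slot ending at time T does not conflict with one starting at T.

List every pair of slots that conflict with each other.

Sorted by start: M1, M3, M2, M4.
M3 starts before M1 ends → M1 and M3 overlap.
M2 starts exactly when M1 ends (back-to-back, no overlap); M1 is clear from here.
M2 starts before M3 ends → M3 and M2 overlap.
M4 starts exactly when M3 ends (back-to-back, no overlap).
M4 starts before M2 ends → M2 and M4 overlap.

M1 & M3, M2 & M3, M2 & M4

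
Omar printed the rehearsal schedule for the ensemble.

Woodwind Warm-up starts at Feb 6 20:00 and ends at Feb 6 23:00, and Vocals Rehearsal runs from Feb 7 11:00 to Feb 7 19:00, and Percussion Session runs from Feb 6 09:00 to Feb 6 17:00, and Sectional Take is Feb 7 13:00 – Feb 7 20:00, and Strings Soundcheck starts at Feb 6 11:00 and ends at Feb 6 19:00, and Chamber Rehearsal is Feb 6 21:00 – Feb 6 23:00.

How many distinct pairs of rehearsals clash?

Sorted by start: Percussion Session, Strings Soundcheck, Woodwind Warm-up, Chamber Rehearsal, Vocals Rehearsal, Sectional Take.
Strings Soundcheck starts before Percussion Session ends → Percussion Session and Strings Soundcheck overlap.
Woodwind Warm-up starts after Percussion Session ends, so Percussion Session has no further overlaps.
Woodwind Warm-up starts after Strings Soundcheck ends, so Strings Soundcheck has no further overlaps.
Chamber Rehearsal starts before Woodwind Warm-up ends → Woodwind Warm-up and Chamber Rehearsal overlap.
Vocals Rehearsal starts after Woodwind Warm-up ends, so Woodwind Warm-up has no further overlaps.
Vocals Rehearsal starts after Chamber Rehearsal ends, so Chamber Rehearsal has no further overlaps.
Sectional Take starts before Vocals Rehearsal ends → Vocals Rehearsal and Sectional Take overlap.
Overlapping pairs: Chamber Rehearsal & Woodwind Warm-up, Percussion Session & Strings Soundcheck, Sectional Take & Vocals Rehearsal — 3 in total.

3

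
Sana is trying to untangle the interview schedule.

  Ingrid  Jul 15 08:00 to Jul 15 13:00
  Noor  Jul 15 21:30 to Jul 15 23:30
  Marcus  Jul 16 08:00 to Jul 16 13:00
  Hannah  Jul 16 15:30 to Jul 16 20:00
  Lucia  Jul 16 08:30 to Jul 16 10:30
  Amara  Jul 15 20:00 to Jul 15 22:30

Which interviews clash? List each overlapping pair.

Check each pair: they overlap iff neither finishes before the other starts.
Sorted by start: Ingrid, Amara, Noor, Marcus, Lucia, Hannah.
Amara starts after Ingrid ends; Ingrid is clear from here.
Noor starts before Amara ends → Amara and Noor overlap.
Marcus starts after Amara ends; Amara is clear from here.
Marcus starts after Noor ends; Noor is clear from here.
Lucia starts before Marcus ends → Marcus and Lucia overlap.
Hannah starts after Marcus ends.
Hannah starts after Lucia ends.

Amara & Noor, Lucia & Marcus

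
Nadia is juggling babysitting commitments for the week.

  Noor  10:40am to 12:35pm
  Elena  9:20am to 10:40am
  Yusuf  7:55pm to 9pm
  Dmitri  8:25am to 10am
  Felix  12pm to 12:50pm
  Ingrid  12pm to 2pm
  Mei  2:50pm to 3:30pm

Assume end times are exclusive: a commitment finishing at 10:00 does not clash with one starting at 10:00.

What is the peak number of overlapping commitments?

3

Walk through starts and ends in time order (an end at T is processed before a start at T):
8:25am start Dmitri → 1
9:20am start Elena → 2
10am end Dmitri → 1
10:40am end Elena → 0
10:40am start Noor → 1
12pm start Felix → 2
12pm start Ingrid → 3
12:35pm end Noor → 2
12:50pm end Felix → 1
2pm end Ingrid → 0
2:50pm start Mei → 1
3:30pm end Mei → 0
7:55pm start Yusuf → 1
9pm end Yusuf → 0
Peak is 3, at 12pm (Felix, Ingrid, Noor).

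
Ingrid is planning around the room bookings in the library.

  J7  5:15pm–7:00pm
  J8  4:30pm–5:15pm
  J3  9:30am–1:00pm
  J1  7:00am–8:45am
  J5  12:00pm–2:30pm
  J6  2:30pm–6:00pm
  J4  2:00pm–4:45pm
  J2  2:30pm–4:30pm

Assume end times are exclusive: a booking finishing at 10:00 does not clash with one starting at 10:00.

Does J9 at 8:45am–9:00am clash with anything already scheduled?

No — it doesn't clash with anything

J1: ends 8:45am at or before J9 starts 8:45am → clear.
J3: starts 9:30am at or after J9 ends 9:00am → clear.
J5: starts 12:00pm at or after J9 ends 9:00am → clear.
J4: starts 2:00pm at or after J9 ends 9:00am → clear.
J2: starts 2:30pm at or after J9 ends 9:00am → clear.
J6: starts 2:30pm at or after J9 ends 9:00am → clear.
J8: starts 4:30pm at or after J9 ends 9:00am → clear.
J7: starts 5:15pm at or after J9 ends 9:00am → clear.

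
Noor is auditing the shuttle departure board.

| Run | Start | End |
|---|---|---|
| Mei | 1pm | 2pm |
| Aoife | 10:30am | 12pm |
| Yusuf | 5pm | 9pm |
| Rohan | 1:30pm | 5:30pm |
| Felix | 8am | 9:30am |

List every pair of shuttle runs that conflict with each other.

Sorted by start: Felix, Aoife, Mei, Rohan, Yusuf.
Aoife starts after Felix ends, so Felix has no further overlaps.
Mei starts after Aoife ends, so Aoife has no further overlaps.
Rohan starts before Mei ends → Mei and Rohan overlap.
Yusuf starts after Mei ends.
Yusuf starts before Rohan ends → Rohan and Yusuf overlap.

Mei & Rohan, Rohan & Yusuf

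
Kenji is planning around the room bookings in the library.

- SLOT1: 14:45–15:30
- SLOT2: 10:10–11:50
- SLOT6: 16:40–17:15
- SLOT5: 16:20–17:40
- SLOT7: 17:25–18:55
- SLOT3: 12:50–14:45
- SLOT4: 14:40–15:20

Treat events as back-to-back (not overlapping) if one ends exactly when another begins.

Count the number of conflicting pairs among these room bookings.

4

Sorted by start: SLOT2, SLOT3, SLOT4, SLOT1, SLOT5, SLOT6, SLOT7.
SLOT3 starts after SLOT2 ends — done with SLOT2.
SLOT4 starts before SLOT3 ends → SLOT3 and SLOT4 overlap.
SLOT1 starts exactly when SLOT3 ends (back-to-back, no overlap) — done with SLOT3.
SLOT1 starts before SLOT4 ends → SLOT4 and SLOT1 overlap.
SLOT5 starts after SLOT4 ends — done with SLOT4.
SLOT5 starts after SLOT1 ends — done with SLOT1.
SLOT6 starts before SLOT5 ends → SLOT5 and SLOT6 overlap.
SLOT7 starts before SLOT5 ends → SLOT5 and SLOT7 overlap.
SLOT7 starts after SLOT6 ends.
Overlapping pairs: SLOT1 & SLOT4, SLOT3 & SLOT4, SLOT5 & SLOT6, SLOT5 & SLOT7 — 4 in total.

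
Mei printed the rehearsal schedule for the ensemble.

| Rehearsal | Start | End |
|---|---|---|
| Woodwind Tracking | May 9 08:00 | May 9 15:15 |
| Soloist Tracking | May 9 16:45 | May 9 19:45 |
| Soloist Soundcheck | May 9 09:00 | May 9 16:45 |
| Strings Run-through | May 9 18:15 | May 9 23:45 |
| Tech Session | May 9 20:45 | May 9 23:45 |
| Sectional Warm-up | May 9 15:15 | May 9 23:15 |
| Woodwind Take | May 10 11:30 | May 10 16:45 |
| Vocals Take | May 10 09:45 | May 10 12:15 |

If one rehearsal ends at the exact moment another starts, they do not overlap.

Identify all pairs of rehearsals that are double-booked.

Check each pair: they overlap iff neither finishes before the other starts.
Sorted by start: Woodwind Tracking, Soloist Soundcheck, Sectional Warm-up, Soloist Tracking, Strings Run-through, Tech Session, Vocals Take, Woodwind Take.
Soloist Soundcheck starts before Woodwind Tracking ends → Woodwind Tracking and Soloist Soundcheck overlap.
Sectional Warm-up starts exactly when Woodwind Tracking ends (back-to-back, no overlap); Woodwind Tracking is clear from here.
Sectional Warm-up starts before Soloist Soundcheck ends → Soloist Soundcheck and Sectional Warm-up overlap.
Soloist Tracking starts exactly when Soloist Soundcheck ends (back-to-back, no overlap); Soloist Soundcheck is clear from here.
Soloist Tracking starts before Sectional Warm-up ends → Sectional Warm-up and Soloist Tracking overlap.
Strings Run-through starts before Sectional Warm-up ends → Sectional Warm-up and Strings Run-through overlap.
Tech Session starts before Sectional Warm-up ends → Sectional Warm-up and Tech Session overlap.
Vocals Take starts after Sectional Warm-up ends; Sectional Warm-up is clear from here.
Strings Run-through starts before Soloist Tracking ends → Soloist Tracking and Strings Run-through overlap.
Tech Session starts after Soloist Tracking ends; Soloist Tracking is clear from here.
Tech Session starts before Strings Run-through ends → Strings Run-through and Tech Session overlap.
Vocals Take starts after Strings Run-through ends; Strings Run-through is clear from here.
Vocals Take starts after Tech Session ends; Tech Session is clear from here.
Woodwind Take starts before Vocals Take ends → Vocals Take and Woodwind Take overlap.

Sectional Warm-up & Soloist Soundcheck, Sectional Warm-up & Soloist Tracking, Sectional Warm-up & Strings Run-through, Sectional Warm-up & Tech Session, Soloist Soundcheck & Woodwind Tracking, Soloist Tracking & Strings Run-through, Strings Run-through & Tech Session, Vocals Take & Woodwind Take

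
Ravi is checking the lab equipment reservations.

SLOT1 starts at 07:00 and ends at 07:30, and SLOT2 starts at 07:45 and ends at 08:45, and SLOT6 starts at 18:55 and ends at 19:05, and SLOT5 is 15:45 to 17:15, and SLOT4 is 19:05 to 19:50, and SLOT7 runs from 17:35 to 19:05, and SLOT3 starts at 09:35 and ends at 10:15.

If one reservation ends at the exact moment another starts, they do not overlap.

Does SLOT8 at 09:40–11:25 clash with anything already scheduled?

Yes — it overlaps SLOT3

SLOT1: ends 07:30 at or before SLOT8 starts 09:40 → clear.
SLOT2: ends 08:45 at or before SLOT8 starts 09:40 → clear.
SLOT3: starts 09:35 before SLOT8 ends 11:25, and ends 10:15 after SLOT8 starts 09:40 → overlap.
SLOT5: starts 15:45 at or after SLOT8 ends 11:25 → clear.
SLOT7: starts 17:35 at or after SLOT8 ends 11:25 → clear.
SLOT6: starts 18:55 at or after SLOT8 ends 11:25 → clear.
SLOT4: starts 19:05 at or after SLOT8 ends 11:25 → clear.
SLOT8 overlaps SLOT3.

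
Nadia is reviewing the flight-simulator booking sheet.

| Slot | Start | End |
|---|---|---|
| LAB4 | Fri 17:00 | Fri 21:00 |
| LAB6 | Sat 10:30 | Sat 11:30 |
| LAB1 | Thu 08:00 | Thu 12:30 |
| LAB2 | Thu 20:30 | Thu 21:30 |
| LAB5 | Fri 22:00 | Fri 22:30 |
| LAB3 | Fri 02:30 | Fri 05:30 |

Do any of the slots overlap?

No

Check each pair: they overlap iff neither finishes before the other starts.
Sorted by start: LAB1, LAB2, LAB3, LAB4, LAB5, LAB6.
LAB2 starts after LAB1 ends, so LAB1 has no further overlaps.
LAB3 starts after LAB2 ends, so LAB2 has no further overlaps.
LAB4 starts after LAB3 ends, so LAB3 has no further overlaps.
LAB5 starts after LAB4 ends, so LAB4 has no further overlaps.
LAB6 starts after LAB5 ends.
Every pair is clear; the schedule has no overlaps.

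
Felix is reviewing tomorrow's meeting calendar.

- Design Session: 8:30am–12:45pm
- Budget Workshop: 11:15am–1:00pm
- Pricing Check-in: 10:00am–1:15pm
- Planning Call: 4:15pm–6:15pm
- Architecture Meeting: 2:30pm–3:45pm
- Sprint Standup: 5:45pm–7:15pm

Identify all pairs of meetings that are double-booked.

Sorted by start: Design Session, Pricing Check-in, Budget Workshop, Architecture Meeting, Planning Call, Sprint Standup.
Pricing Check-in starts before Design Session ends → Design Session and Pricing Check-in overlap.
Budget Workshop starts before Design Session ends → Design Session and Budget Workshop overlap.
Architecture Meeting starts after Design Session ends — done with Design Session.
Budget Workshop starts before Pricing Check-in ends → Pricing Check-in and Budget Workshop overlap.
Architecture Meeting starts after Pricing Check-in ends — done with Pricing Check-in.
Architecture Meeting starts after Budget Workshop ends — done with Budget Workshop.
Planning Call starts after Architecture Meeting ends — done with Architecture Meeting.
Sprint Standup starts before Planning Call ends → Planning Call and Sprint Standup overlap.

Budget Workshop & Design Session, Budget Workshop & Pricing Check-in, Design Session & Pricing Check-in, Planning Call & Sprint Standup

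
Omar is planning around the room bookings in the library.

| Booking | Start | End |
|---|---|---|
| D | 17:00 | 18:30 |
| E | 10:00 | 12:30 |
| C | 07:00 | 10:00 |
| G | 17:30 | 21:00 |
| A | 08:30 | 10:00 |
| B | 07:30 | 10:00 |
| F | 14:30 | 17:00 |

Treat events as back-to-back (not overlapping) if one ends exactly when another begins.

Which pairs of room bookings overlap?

A & B, A & C, B & C, D & G

Sorted by start: C, B, A, E, F, D, G.
B starts before C ends → C and B overlap.
A starts before C ends → C and A overlap.
E starts exactly when C ends (back-to-back, no overlap); C is clear from here.
A starts before B ends → B and A overlap.
E starts exactly when B ends (back-to-back, no overlap); B is clear from here.
E starts exactly when A ends (back-to-back, no overlap); A is clear from here.
F starts after E ends; E is clear from here.
D starts exactly when F ends (back-to-back, no overlap); F is clear from here.
G starts before D ends → D and G overlap.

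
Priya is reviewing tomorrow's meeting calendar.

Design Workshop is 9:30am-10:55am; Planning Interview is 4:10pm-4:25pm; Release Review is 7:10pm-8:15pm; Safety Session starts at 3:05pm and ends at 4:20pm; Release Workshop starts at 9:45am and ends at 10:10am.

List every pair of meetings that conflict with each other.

Design Workshop & Release Workshop, Planning Interview & Safety Session

Sorted by start: Design Workshop, Release Workshop, Safety Session, Planning Interview, Release Review.
Release Workshop starts before Design Workshop ends → Design Workshop and Release Workshop overlap.
Safety Session starts after Design Workshop ends; Design Workshop is clear from here.
Safety Session starts after Release Workshop ends; Release Workshop is clear from here.
Planning Interview starts before Safety Session ends → Safety Session and Planning Interview overlap.
Release Review starts after Safety Session ends.
Release Review starts after Planning Interview ends.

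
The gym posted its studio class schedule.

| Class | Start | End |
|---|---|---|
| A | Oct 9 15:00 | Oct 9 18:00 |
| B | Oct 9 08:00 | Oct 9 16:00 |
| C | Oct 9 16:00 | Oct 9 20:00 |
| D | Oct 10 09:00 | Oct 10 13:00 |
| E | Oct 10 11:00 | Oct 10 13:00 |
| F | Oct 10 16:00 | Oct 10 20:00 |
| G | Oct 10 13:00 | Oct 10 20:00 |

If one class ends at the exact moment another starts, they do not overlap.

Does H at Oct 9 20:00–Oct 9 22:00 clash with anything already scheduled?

B: ends Oct 9 16:00 at or before H starts Oct 9 20:00 → clear.
A: ends Oct 9 18:00 at or before H starts Oct 9 20:00 → clear.
C: ends Oct 9 20:00 at or before H starts Oct 9 20:00 → clear.
D: starts Oct 10 09:00 at or after H ends Oct 9 22:00 → clear.
E: starts Oct 10 11:00 at or after H ends Oct 9 22:00 → clear.
G: starts Oct 10 13:00 at or after H ends Oct 9 22:00 → clear.
F: starts Oct 10 16:00 at or after H ends Oct 9 22:00 → clear.

No — it doesn't clash with anything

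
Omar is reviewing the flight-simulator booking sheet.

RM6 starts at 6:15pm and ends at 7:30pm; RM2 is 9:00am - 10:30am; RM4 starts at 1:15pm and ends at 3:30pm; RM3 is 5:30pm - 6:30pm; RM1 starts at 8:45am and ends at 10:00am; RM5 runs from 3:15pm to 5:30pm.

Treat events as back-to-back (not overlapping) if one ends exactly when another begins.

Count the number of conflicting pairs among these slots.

Check each pair: they overlap iff neither finishes before the other starts.
Sorted by start: RM1, RM2, RM4, RM5, RM3, RM6.
RM2 starts before RM1 ends → RM1 and RM2 overlap.
RM4 starts after RM1 ends, so nothing later overlaps RM1 either.
RM4 starts after RM2 ends, so nothing later overlaps RM2 either.
RM5 starts before RM4 ends → RM4 and RM5 overlap.
RM3 starts after RM4 ends, so nothing later overlaps RM4 either.
RM3 starts exactly when RM5 ends (back-to-back, no overlap), so nothing later overlaps RM5 either.
RM6 starts before RM3 ends → RM3 and RM6 overlap.
Overlapping pairs: RM1 & RM2, RM3 & RM6, RM4 & RM5 — 3 in total.

3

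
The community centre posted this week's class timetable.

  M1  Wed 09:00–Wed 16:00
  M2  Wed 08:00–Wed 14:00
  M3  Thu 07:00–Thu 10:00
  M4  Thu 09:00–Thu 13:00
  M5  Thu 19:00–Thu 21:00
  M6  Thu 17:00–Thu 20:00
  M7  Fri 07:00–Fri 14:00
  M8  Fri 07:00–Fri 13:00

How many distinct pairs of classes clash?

4

Sorted by start: M2, M1, M3, M4, M6, M5, M7, M8.
M1 starts before M2 ends → M2 and M1 overlap.
M3 starts after M2 ends, so M2 has no further overlaps.
M3 starts after M1 ends, so M1 has no further overlaps.
M4 starts before M3 ends → M3 and M4 overlap.
M6 starts after M3 ends, so M3 has no further overlaps.
M6 starts after M4 ends, so M4 has no further overlaps.
M5 starts before M6 ends → M6 and M5 overlap.
M7 starts after M6 ends, so M6 has no further overlaps.
M7 starts after M5 ends, so M5 has no further overlaps.
M8 starts before M7 ends → M7 and M8 overlap.
Overlapping pairs: M1 & M2, M3 & M4, M5 & M6, M7 & M8 — 4 in total.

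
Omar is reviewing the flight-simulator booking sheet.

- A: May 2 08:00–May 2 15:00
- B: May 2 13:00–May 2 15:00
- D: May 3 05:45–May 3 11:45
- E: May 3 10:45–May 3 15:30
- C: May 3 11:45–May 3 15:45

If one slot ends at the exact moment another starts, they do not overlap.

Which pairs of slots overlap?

A & B, C & E, D & E

Sorted by start: A, B, D, E, C.
B starts before A ends → A and B overlap.
D starts after A ends, so nothing later overlaps A either.
D starts after B ends, so nothing later overlaps B either.
E starts before D ends → D and E overlap.
C starts exactly when D ends (back-to-back, no overlap).
C starts before E ends → E and C overlap.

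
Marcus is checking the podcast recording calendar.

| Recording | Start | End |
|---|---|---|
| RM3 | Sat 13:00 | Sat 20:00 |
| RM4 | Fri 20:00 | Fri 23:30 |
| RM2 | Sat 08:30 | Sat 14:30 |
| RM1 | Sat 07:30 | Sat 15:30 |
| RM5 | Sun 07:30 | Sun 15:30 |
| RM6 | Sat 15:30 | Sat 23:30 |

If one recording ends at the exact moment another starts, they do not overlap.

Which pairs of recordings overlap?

RM1 & RM2, RM1 & RM3, RM2 & RM3, RM3 & RM6

Two intervals overlap when each starts before the other ends.
Sorted by start: RM4, RM1, RM2, RM3, RM6, RM5.
RM1 starts after RM4 ends — done with RM4.
RM2 starts before RM1 ends → RM1 and RM2 overlap.
RM3 starts before RM1 ends → RM1 and RM3 overlap.
RM6 starts exactly when RM1 ends (back-to-back, no overlap) — done with RM1.
RM3 starts before RM2 ends → RM2 and RM3 overlap.
RM6 starts after RM2 ends — done with RM2.
RM6 starts before RM3 ends → RM3 and RM6 overlap.
RM5 starts after RM3 ends.
RM5 starts after RM6 ends.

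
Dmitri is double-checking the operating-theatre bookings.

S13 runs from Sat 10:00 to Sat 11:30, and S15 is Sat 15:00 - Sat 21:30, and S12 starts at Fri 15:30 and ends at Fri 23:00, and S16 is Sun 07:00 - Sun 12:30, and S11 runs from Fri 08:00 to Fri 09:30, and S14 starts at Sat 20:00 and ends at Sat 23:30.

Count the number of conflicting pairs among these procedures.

Sorted by start: S11, S12, S13, S15, S14, S16.
S12 starts after S11 ends — done with S11.
S13 starts after S12 ends — done with S12.
S15 starts after S13 ends — done with S13.
S14 starts before S15 ends → S15 and S14 overlap.
S16 starts after S15 ends.
S16 starts after S14 ends.
Overlapping pairs: S14 & S15 — 1 in total.

1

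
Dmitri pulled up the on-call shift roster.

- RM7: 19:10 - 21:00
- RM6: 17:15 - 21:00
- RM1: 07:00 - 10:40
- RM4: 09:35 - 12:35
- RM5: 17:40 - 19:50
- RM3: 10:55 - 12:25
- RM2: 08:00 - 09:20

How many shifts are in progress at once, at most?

Walk through starts and ends in time order (an end at T is processed before a start at T):
07:00 start RM1 → 1
08:00 start RM2 → 2
09:20 end RM2 → 1
09:35 start RM4 → 2
10:40 end RM1 → 1
10:55 start RM3 → 2
12:25 end RM3 → 1
12:35 end RM4 → 0
17:15 start RM6 → 1
17:40 start RM5 → 2
19:10 start RM7 → 3
19:50 end RM5 → 2
21:00 end RM6 → 1
21:00 end RM7 → 0
Peak is 3, at 19:10 (RM5, RM6, RM7).

3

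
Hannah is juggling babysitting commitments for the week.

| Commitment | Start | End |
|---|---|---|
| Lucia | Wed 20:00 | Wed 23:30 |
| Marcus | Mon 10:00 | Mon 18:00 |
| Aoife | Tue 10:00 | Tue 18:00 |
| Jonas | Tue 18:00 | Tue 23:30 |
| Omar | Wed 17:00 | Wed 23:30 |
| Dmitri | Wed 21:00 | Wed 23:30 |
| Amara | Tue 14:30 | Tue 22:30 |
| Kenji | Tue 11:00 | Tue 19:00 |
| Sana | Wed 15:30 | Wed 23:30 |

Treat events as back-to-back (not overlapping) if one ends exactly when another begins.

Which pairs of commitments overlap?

Amara & Aoife, Amara & Jonas, Amara & Kenji, Aoife & Kenji, Dmitri & Lucia, Dmitri & Omar, Dmitri & Sana, Jonas & Kenji, Lucia & Omar, Lucia & Sana, Omar & Sana

Sorted by start: Marcus, Aoife, Kenji, Amara, Jonas, Sana, Omar, Lucia, Dmitri.
Aoife starts after Marcus ends, so Marcus has no further overlaps.
Kenji starts before Aoife ends → Aoife and Kenji overlap.
Amara starts before Aoife ends → Aoife and Amara overlap.
Jonas starts exactly when Aoife ends (back-to-back, no overlap), so Aoife has no further overlaps.
Amara starts before Kenji ends → Kenji and Amara overlap.
Jonas starts before Kenji ends → Kenji and Jonas overlap.
Sana starts after Kenji ends, so Kenji has no further overlaps.
Jonas starts before Amara ends → Amara and Jonas overlap.
Sana starts after Amara ends, so Amara has no further overlaps.
Sana starts after Jonas ends, so Jonas has no further overlaps.
Omar starts before Sana ends → Sana and Omar overlap.
Lucia starts before Sana ends → Sana and Lucia overlap.
Dmitri starts before Sana ends → Sana and Dmitri overlap.
Lucia starts before Omar ends → Omar and Lucia overlap.
Dmitri starts before Omar ends → Omar and Dmitri overlap.
Dmitri starts before Lucia ends → Lucia and Dmitri overlap.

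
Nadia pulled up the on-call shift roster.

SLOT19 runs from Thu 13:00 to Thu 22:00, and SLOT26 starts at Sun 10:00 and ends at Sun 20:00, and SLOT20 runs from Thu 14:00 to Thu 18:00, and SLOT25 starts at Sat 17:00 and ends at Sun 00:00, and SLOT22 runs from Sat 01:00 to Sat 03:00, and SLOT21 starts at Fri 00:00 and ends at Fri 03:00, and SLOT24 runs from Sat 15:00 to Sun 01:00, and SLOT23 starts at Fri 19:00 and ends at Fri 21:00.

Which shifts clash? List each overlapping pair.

SLOT19 & SLOT20, SLOT24 & SLOT25

Sorted by start: SLOT19, SLOT20, SLOT21, SLOT23, SLOT22, SLOT24, SLOT25, SLOT26.
SLOT20 starts before SLOT19 ends → SLOT19 and SLOT20 overlap.
SLOT21 starts after SLOT19 ends, so SLOT19 has no further overlaps.
SLOT21 starts after SLOT20 ends, so SLOT20 has no further overlaps.
SLOT23 starts after SLOT21 ends, so SLOT21 has no further overlaps.
SLOT22 starts after SLOT23 ends, so SLOT23 has no further overlaps.
SLOT24 starts after SLOT22 ends, so SLOT22 has no further overlaps.
SLOT25 starts before SLOT24 ends → SLOT24 and SLOT25 overlap.
SLOT26 starts after SLOT24 ends.
SLOT26 starts after SLOT25 ends.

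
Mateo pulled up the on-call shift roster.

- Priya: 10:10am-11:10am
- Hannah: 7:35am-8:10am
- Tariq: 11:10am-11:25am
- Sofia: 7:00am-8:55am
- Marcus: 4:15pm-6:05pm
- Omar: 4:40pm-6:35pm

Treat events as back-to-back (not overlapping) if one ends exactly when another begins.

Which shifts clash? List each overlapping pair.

Sorted by start: Sofia, Hannah, Priya, Tariq, Marcus, Omar.
Hannah starts before Sofia ends → Sofia and Hannah overlap.
Priya starts after Sofia ends — done with Sofia.
Priya starts after Hannah ends — done with Hannah.
Tariq starts exactly when Priya ends (back-to-back, no overlap) — done with Priya.
Marcus starts after Tariq ends — done with Tariq.
Omar starts before Marcus ends → Marcus and Omar overlap.

Hannah & Sofia, Marcus & Omar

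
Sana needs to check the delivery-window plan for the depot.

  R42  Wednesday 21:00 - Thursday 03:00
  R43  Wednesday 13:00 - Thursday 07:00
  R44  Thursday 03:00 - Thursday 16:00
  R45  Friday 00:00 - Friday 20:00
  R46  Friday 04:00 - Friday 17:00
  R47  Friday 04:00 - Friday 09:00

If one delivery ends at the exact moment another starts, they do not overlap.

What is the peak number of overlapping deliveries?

3

Sort all start/end points and keep a running count:
Wednesday 13:00 start R43 → 1
Wednesday 21:00 start R42 → 2
Thursday 03:00 end R42 → 1
Thursday 03:00 start R44 → 2
Thursday 07:00 end R43 → 1
Thursday 16:00 end R44 → 0
Friday 00:00 start R45 → 1
Friday 04:00 start R46 → 2
Friday 04:00 start R47 → 3
Friday 09:00 end R47 → 2
Friday 17:00 end R46 → 1
Friday 20:00 end R45 → 0
Peak is 3, at Friday 04:00 (R45, R46, R47).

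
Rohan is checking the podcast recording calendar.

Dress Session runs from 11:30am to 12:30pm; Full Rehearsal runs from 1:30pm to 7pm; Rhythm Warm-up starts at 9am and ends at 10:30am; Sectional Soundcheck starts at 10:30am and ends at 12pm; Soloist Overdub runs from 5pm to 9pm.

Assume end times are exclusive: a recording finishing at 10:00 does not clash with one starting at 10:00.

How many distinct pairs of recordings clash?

2

Two intervals overlap when each starts before the other ends.
Sorted by start: Rhythm Warm-up, Sectional Soundcheck, Dress Session, Full Rehearsal, Soloist Overdub.
Sectional Soundcheck starts exactly when Rhythm Warm-up ends (back-to-back, no overlap) — done with Rhythm Warm-up.
Dress Session starts before Sectional Soundcheck ends → Sectional Soundcheck and Dress Session overlap.
Full Rehearsal starts after Sectional Soundcheck ends — done with Sectional Soundcheck.
Full Rehearsal starts after Dress Session ends — done with Dress Session.
Soloist Overdub starts before Full Rehearsal ends → Full Rehearsal and Soloist Overdub overlap.
Overlapping pairs: Dress Session & Sectional Soundcheck, Full Rehearsal & Soloist Overdub — 2 in total.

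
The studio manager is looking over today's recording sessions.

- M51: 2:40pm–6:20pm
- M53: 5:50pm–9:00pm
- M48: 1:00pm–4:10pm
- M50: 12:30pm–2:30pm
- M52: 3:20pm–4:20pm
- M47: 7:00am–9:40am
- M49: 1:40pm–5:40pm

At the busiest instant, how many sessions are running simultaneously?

4

Sort all start/end points and keep a running count:
7:00am start M47 → 1
9:40am end M47 → 0
12:30pm start M50 → 1
1:00pm start M48 → 2
1:40pm start M49 → 3
2:30pm end M50 → 2
2:40pm start M51 → 3
3:20pm start M52 → 4
4:10pm end M48 → 3
4:20pm end M52 → 2
5:40pm end M49 → 1
5:50pm start M53 → 2
6:20pm end M51 → 1
9:00pm end M53 → 0
Peak is 4, at 3:20pm (M48, M49, M51, M52).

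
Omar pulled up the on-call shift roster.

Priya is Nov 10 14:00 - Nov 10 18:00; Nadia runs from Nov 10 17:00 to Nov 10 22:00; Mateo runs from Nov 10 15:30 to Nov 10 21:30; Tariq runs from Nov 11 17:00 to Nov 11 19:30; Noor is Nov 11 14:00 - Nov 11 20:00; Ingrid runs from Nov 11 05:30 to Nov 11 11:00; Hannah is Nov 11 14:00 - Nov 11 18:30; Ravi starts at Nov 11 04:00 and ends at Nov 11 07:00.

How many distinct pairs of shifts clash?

Check each pair: they overlap iff neither finishes before the other starts.
Sorted by start: Priya, Mateo, Nadia, Ravi, Ingrid, Noor, Hannah, Tariq.
Mateo starts before Priya ends → Priya and Mateo overlap.
Nadia starts before Priya ends → Priya and Nadia overlap.
Ravi starts after Priya ends; Priya is clear from here.
Nadia starts before Mateo ends → Mateo and Nadia overlap.
Ravi starts after Mateo ends; Mateo is clear from here.
Ravi starts after Nadia ends; Nadia is clear from here.
Ingrid starts before Ravi ends → Ravi and Ingrid overlap.
Noor starts after Ravi ends; Ravi is clear from here.
Noor starts after Ingrid ends; Ingrid is clear from here.
Hannah starts before Noor ends → Noor and Hannah overlap.
Tariq starts before Noor ends → Noor and Tariq overlap.
Tariq starts before Hannah ends → Hannah and Tariq overlap.
Overlapping pairs: Hannah & Noor, Hannah & Tariq, Ingrid & Ravi, Mateo & Nadia, Mateo & Priya, Nadia & Priya, Noor & Tariq — 7 in total.

7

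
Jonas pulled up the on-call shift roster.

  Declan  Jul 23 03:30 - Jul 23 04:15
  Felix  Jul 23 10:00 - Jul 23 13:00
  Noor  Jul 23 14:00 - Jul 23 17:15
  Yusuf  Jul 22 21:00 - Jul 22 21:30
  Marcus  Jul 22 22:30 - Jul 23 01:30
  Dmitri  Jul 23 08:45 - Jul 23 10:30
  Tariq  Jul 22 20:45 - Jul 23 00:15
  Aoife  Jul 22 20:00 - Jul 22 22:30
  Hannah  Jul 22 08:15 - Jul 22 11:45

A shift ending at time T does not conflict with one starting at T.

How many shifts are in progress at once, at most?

Sweep the timeline, counting +1 at each start and −1 at each end (ends before starts at a tie):
Jul 22 08:15 start Hannah → 1
Jul 22 11:45 end Hannah → 0
Jul 22 20:00 start Aoife → 1
Jul 22 20:45 start Tariq → 2
Jul 22 21:00 start Yusuf → 3
Jul 22 21:30 end Yusuf → 2
Jul 22 22:30 end Aoife → 1
Jul 22 22:30 start Marcus → 2
Jul 23 00:15 end Tariq → 1
Jul 23 01:30 end Marcus → 0
Jul 23 03:30 start Declan → 1
Jul 23 04:15 end Declan → 0
Jul 23 08:45 start Dmitri → 1
Jul 23 10:00 start Felix → 2
Jul 23 10:30 end Dmitri → 1
Jul 23 13:00 end Felix → 0
Jul 23 14:00 start Noor → 1
Jul 23 17:15 end Noor → 0
Peak is 3, at Jul 22 21:00 (Aoife, Tariq, Yusuf).

3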